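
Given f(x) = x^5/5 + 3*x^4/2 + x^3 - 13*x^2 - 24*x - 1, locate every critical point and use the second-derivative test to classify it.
f'(x) = x^4 + 6*x^3 + 3*x^2 - 26*x - 24

Solve f'(x) = 0:
  Factor: x^4 + 6*x^3 + 3*x^2 - 26*x - 24 = (x - 2)*(x + 1)*(x + 3)*(x + 4) = 0.
  ⇒ x = -4, -3, -1, 2

f''(x) = 4*x^3 + 18*x^2 + 6*x - 26
Second-derivative test at each critical point:
  f''(-4) = -18 < 0 → local maximum
  f''(-3) = 10 > 0 → local minimum
  f''(-1) = -18 < 0 → local maximum
  f''(2) = 90 > 0 → local minimum

Critical points: x = -4 (local maximum); x = -3 (local minimum); x = -1 (local maximum); x = 2 (local minimum)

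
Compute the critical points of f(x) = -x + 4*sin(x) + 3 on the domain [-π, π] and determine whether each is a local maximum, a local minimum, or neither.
f'(x) = 4*cos(x) - 1

Solve f'(x) = 0 on [-π, π]:
  f'(x) = 0 ⇔ cos(x) = 1/4, i.e. x = ±arccos(1/4) + 2nπ; keep the solutions lying in [-π, π].
  ⇒ x = -acos(1/4) ≈ -1.3181, acos(1/4) ≈ 1.3181

f''(x) = -4*sin(x)
Second-derivative test at each critical point:
  f''(-1.3181) = 3.8730 > 0 → local minimum
  f''(1.3181) = -3.8730 < 0 → local maximum

Critical points: x = -acos(1/4) ≈ -1.3181 (local minimum); x = acos(1/4) ≈ 1.3181 (local maximum)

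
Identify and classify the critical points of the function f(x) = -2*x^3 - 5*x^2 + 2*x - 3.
f'(x) = -6*x^2 - 10*x + 2

Solve f'(x) = 0:
  Factor: -6*x^2 - 10*x + 2 = -2*(3*x^2 + 5*x - 1); 3*x^2 + 5*x - 1 = 0 has no rational roots; quadratic formula: x = (-5 ± √37)/6.
  ⇒ x = -sqrt(37)/6 - 5/6 ≈ -1.8471, -5/6 + sqrt(37)/6 ≈ 0.1805

f''(x) = -12*x - 10
Second-derivative test at each critical point:
  f''(-1.8471) = 12.1655 > 0 → local minimum
  f''(0.1805) = -12.1655 < 0 → local maximum

Critical points: x = -sqrt(37)/6 - 5/6 ≈ -1.8471 (local minimum); x = -5/6 + sqrt(37)/6 ≈ 0.1805 (local maximum)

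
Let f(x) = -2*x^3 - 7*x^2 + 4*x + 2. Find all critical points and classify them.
f'(x) = -6*x^2 - 14*x + 4

Solve f'(x) = 0:
  Factor: -6*x^2 - 14*x + 4 = -2*(3*x^2 + 7*x - 2); 3*x^2 + 7*x - 2 = 0 has no rational roots; quadratic formula: x = (-7 ± √73)/6.
  ⇒ x = -sqrt(73)/6 - 7/6 ≈ -2.5907, -7/6 + sqrt(73)/6 ≈ 0.2573

f''(x) = -12*x - 14
Second-derivative test at each critical point:
  f''(-2.5907) = 17.0880 > 0 → local minimum
  f''(0.2573) = -17.0880 < 0 → local maximum

Critical points: x = -sqrt(73)/6 - 7/6 ≈ -2.5907 (local minimum); x = -7/6 + sqrt(73)/6 ≈ 0.2573 (local maximum)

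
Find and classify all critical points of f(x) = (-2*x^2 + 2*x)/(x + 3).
f'(x) = 2*(-x^2 - 6*x + 3)/(x^2 + 6*x + 9)

Solve f'(x) = 0:
  f'(x) = -2*(x^2 + 6*x - 3)/(x + 3)^2; the denominator is positive wherever f is defined, so f'(x) = 0 ⇔ -2*x^2 - 12*x + 6 = 0.
  Factor: -2*x^2 - 12*x + 6 = -2*(x^2 + 6*x - 3); x^2 + 6*x - 3 = 0 has no rational roots; quadratic formula: x = (-6 ± √48)/2.
  ⇒ x = -2*sqrt(3) - 3 ≈ -6.4641, -3 + 2*sqrt(3) ≈ 0.4641

f''(x) = -48/(x^3 + 9*x^2 + 27*x + 27)
Second-derivative test at each critical point:
  f''(-6.4641) = 1.1547 > 0 → local minimum
  f''(0.4641) = -1.1547 < 0 → local maximum

Critical points: x = -2*sqrt(3) - 3 ≈ -6.4641 (local minimum); x = -3 + 2*sqrt(3) ≈ 0.4641 (local maximum)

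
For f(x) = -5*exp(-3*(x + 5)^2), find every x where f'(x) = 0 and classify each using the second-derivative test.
f'(x) = 30*(x + 5)*exp(-3*(x + 5)^2)

Solve f'(x) = 0:
  f'(x) = (30*x + 150)·exp(-3*(x + 5)^2) and exp(-3*(x + 5)^2) > 0 for every x, so f'(x) = 0 ⇔ 30*x + 150 = 0.
  Factor: 30*x + 150 = 30*(x + 5) = 0.
  ⇒ x = -5

f''(x) = 30*(1 - 6*(x + 5)^2)*exp(-3*(x + 5)^2)
Second-derivative test at each critical point:
  f''(-5) = 30 > 0 → local minimum

Critical points: x = -5 (local minimum)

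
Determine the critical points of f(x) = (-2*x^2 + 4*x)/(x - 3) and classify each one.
f'(x) = 2*(-x^2 + 6*x - 6)/(x^2 - 6*x + 9)

Solve f'(x) = 0:
  f'(x) = -2*(x^2 - 6*x + 6)/(x - 3)^2; the denominator is positive wherever f is defined, so f'(x) = 0 ⇔ -2*x^2 + 12*x - 12 = 0.
  Factor: -2*x^2 + 12*x - 12 = -2*(x^2 - 6*x + 6); x^2 - 6*x + 6 = 0 has no rational roots; quadratic formula: x = (6 ± √12)/2.
  ⇒ x = 3 - sqrt(3) ≈ 1.2679, sqrt(3) + 3 ≈ 4.7321

f''(x) = -12/(x^3 - 9*x^2 + 27*x - 27)
Second-derivative test at each critical point:
  f''(1.2679) = 2.3094 > 0 → local minimum
  f''(4.7321) = -2.3094 < 0 → local maximum

Critical points: x = 3 - sqrt(3) ≈ 1.2679 (local minimum); x = sqrt(3) + 3 ≈ 4.7321 (local maximum)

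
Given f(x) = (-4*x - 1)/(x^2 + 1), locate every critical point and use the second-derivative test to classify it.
f'(x) = 2*(2*x^2 + x - 2)/(x^4 + 2*x^2 + 1)

Solve f'(x) = 0:
  f'(x) = 2*(2*x^2 + x - 2)/(x^2 + 1)^2; the denominator is positive wherever f is defined, so f'(x) = 0 ⇔ 4*x^2 + 2*x - 4 = 0.
  Factor: 4*x^2 + 2*x - 4 = 2*(2*x^2 + x - 2); 2*x^2 + x - 2 = 0 has no rational roots; quadratic formula: x = (-1 ± √17)/4.
  ⇒ x = -sqrt(17)/4 - 1/4 ≈ -1.2808, -1/4 + sqrt(17)/4 ≈ 0.7808

f''(x) = 2*(-4*x^2*(4*x + 1) + (12*x + 1)*(x^2 + 1))/(x^2 + 1)^3
Second-derivative test at each critical point:
  f''(-1.2808) = -1.1828 < 0 → local maximum
  f''(0.7808) = 3.1828 > 0 → local minimum

Critical points: x = -sqrt(17)/4 - 1/4 ≈ -1.2808 (local maximum); x = -1/4 + sqrt(17)/4 ≈ 0.7808 (local minimum)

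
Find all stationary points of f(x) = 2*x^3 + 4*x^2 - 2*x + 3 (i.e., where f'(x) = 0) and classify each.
f'(x) = 6*x^2 + 8*x - 2

Solve f'(x) = 0:
  Factor: 6*x^2 + 8*x - 2 = 2*(3*x^2 + 4*x - 1); 3*x^2 + 4*x - 1 = 0 has no rational roots; quadratic formula: x = (-4 ± √28)/6.
  ⇒ x = -sqrt(7)/3 - 2/3 ≈ -1.5486, -2/3 + sqrt(7)/3 ≈ 0.2153

f''(x) = 12*x + 8
Second-derivative test at each critical point:
  f''(-1.5486) = -10.5830 < 0 → local maximum
  f''(0.2153) = 10.5830 > 0 → local minimum

Critical points: x = -sqrt(7)/3 - 2/3 ≈ -1.5486 (local maximum); x = -2/3 + sqrt(7)/3 ≈ 0.2153 (local minimum)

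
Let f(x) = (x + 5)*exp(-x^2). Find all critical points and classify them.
f'(x) = (-2*x*(x + 5) + 1)*exp(-x^2)

Solve f'(x) = 0:
  f'(x) = (-2*x^2 - 10*x + 1)·exp(-x^2) and exp(-x^2) > 0 for every x, so f'(x) = 0 ⇔ -2*x^2 - 10*x + 1 = 0.
  2*x^2 + 10*x - 1 = 0 has no rational roots; quadratic formula: x = (-10 ± √108)/4.
  ⇒ x = -3*sqrt(3)/2 - 5/2 ≈ -5.0981, -5/2 + 3*sqrt(3)/2 ≈ 0.0981

f''(x) = 2*(2*x^2*(x + 5) - 3*x - 5)*exp(-x^2)
Second-derivative test at each critical point:
  f''(-5.0981) = 5.361e-11 > 0 → local minimum
  f''(0.0981) = -10.2928 < 0 → local maximum

Critical points: x = -3*sqrt(3)/2 - 5/2 ≈ -5.0981 (local minimum); x = -5/2 + 3*sqrt(3)/2 ≈ 0.0981 (local maximum)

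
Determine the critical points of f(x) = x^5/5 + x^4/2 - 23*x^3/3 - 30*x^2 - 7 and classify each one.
f'(x) = x*(x^3 + 2*x^2 - 23*x - 60)

Solve f'(x) = 0:
  Factor: x^4 + 2*x^3 - 23*x^2 - 60*x = x*(x - 5)*(x + 3)*(x + 4) = 0.
  ⇒ x = -4, -3, 0, 5

f''(x) = 4*x^3 + 6*x^2 - 46*x - 60
Second-derivative test at each critical point:
  f''(-4) = -36 < 0 → local maximum
  f''(-3) = 24 > 0 → local minimum
  f''(0) = -60 < 0 → local maximum
  f''(5) = 360 > 0 → local minimum

Critical points: x = -4 (local maximum); x = -3 (local minimum); x = 0 (local maximum); x = 5 (local minimum)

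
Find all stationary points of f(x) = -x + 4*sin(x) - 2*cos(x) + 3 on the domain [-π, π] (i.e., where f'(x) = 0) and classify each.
f'(x) = 2*sin(x) + 4*cos(x) - 1

Solve f'(x) = 0 on [-π, π]:
  f'(x) = 0 ⇔ 2*sin(x) + 4*cos(x) = 1. Write the left side as R·cos(x + φ) with R = √(4² + (-2)²) = 2*sqrt(5), cos φ = 2*sqrt(5)/5, sin φ = -sqrt(5)/5; then cos(x + φ) = sqrt(5)/10. Solve for x and keep the solutions lying in [-π, π].
  ⇒ x = atan((1 - 2*sqrt(19))/(2 + sqrt(19))) ≈ -0.8816, atan((1 + 2*sqrt(19))/(2 - sqrt(19))) + pi ≈ 1.8089

f''(x) = -4*sin(x) + 2*cos(x)
Second-derivative test at each critical point:
  f''(-0.8816) = 4.3589 > 0 → local minimum
  f''(1.8089) = -4.3589 < 0 → local maximum

Critical points: x = atan((1 - 2*sqrt(19))/(2 + sqrt(19))) ≈ -0.8816 (local minimum); x = atan((1 + 2*sqrt(19))/(2 - sqrt(19))) + pi ≈ 1.8089 (local maximum)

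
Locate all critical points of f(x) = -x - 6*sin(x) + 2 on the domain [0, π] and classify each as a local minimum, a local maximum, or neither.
f'(x) = -6*cos(x) - 1

Solve f'(x) = 0 on [0, π]:
  f'(x) = 0 ⇔ cos(x) = -1/6, i.e. x = ±arccos(-1/6) + 2nπ; keep the solutions lying in [0, π].
  ⇒ x = acos(-1/6) ≈ 1.7382

f''(x) = 6*sin(x)
Second-derivative test at each critical point:
  f''(1.7382) = 5.9161 > 0 → local minimum

Critical points: x = acos(-1/6) ≈ 1.7382 (local minimum)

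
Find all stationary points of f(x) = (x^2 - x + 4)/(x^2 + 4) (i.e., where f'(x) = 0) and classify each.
f'(x) = (x^2 - 4)/(x^4 + 8*x^2 + 16)

Solve f'(x) = 0:
  f'(x) = (x - 2)*(x + 2)/(x^2 + 4)^2; the denominator is positive wherever f is defined, so f'(x) = 0 ⇔ x^2 - 4 = 0.
  Factor: x^2 - 4 = (x - 2)*(x + 2) = 0.
  ⇒ x = -2, 2

f''(x) = 2*x*(12 - x^2)/(x^6 + 12*x^4 + 48*x^2 + 64)
Second-derivative test at each critical point:
  f''(-2) = -1/16 < 0 → local maximum
  f''(2) = 1/16 > 0 → local minimum

Critical points: x = -2 (local maximum); x = 2 (local minimum)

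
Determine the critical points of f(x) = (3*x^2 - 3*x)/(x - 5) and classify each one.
f'(x) = 3*(x^2 - 10*x + 5)/(x^2 - 10*x + 25)

Solve f'(x) = 0:
  f'(x) = 3*(x^2 - 10*x + 5)/(x - 5)^2; the denominator is positive wherever f is defined, so f'(x) = 0 ⇔ 3*x^2 - 30*x + 15 = 0.
  Factor: 3*x^2 - 30*x + 15 = 3*(x^2 - 10*x + 5); x^2 - 10*x + 5 = 0 has no rational roots; quadratic formula: x = (10 ± √80)/2.
  ⇒ x = 5 - 2*sqrt(5) ≈ 0.5279, 2*sqrt(5) + 5 ≈ 9.4721

f''(x) = 120/(x^3 - 15*x^2 + 75*x - 125)
Second-derivative test at each critical point:
  f''(0.5279) = -1.3416 < 0 → local maximum
  f''(9.4721) = 1.3416 > 0 → local minimum

Critical points: x = 5 - 2*sqrt(5) ≈ 0.5279 (local maximum); x = 2*sqrt(5) + 5 ≈ 9.4721 (local minimum)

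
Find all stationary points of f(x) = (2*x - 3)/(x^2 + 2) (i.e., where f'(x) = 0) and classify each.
f'(x) = 2*(-x^2 + 3*x + 2)/(x^4 + 4*x^2 + 4)

Solve f'(x) = 0:
  f'(x) = -2*(x^2 - 3*x - 2)/(x^2 + 2)^2; the denominator is positive wherever f is defined, so f'(x) = 0 ⇔ -2*x^2 + 6*x + 4 = 0.
  Factor: -2*x^2 + 6*x + 4 = -2*(x^2 - 3*x - 2); x^2 - 3*x - 2 = 0 has no rational roots; quadratic formula: x = (3 ± √17)/2.
  ⇒ x = 3/2 - sqrt(17)/2 ≈ -0.5616, 3/2 + sqrt(17)/2 ≈ 3.5616

f''(x) = 2*(4*x^2*(2*x - 3) + 3*(1 - 2*x)*(x^2 + 2))/(x^2 + 2)^3
Second-derivative test at each critical point:
  f''(-0.5616) = 1.5382 > 0 → local minimum
  f''(3.5616) = -0.0382 < 0 → local maximum

Critical points: x = 3/2 - sqrt(17)/2 ≈ -0.5616 (local minimum); x = 3/2 + sqrt(17)/2 ≈ 3.5616 (local maximum)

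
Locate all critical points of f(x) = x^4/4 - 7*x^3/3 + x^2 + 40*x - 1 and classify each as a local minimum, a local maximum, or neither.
f'(x) = x^3 - 7*x^2 + 2*x + 40

Solve f'(x) = 0:
  Factor: x^3 - 7*x^2 + 2*x + 40 = (x - 5)*(x - 4)*(x + 2) = 0.
  ⇒ x = -2, 4, 5

f''(x) = 3*x^2 - 14*x + 2
Second-derivative test at each critical point:
  f''(-2) = 42 > 0 → local minimum
  f''(4) = -6 < 0 → local maximum
  f''(5) = 7 > 0 → local minimum

Critical points: x = -2 (local minimum); x = 4 (local maximum); x = 5 (local minimum)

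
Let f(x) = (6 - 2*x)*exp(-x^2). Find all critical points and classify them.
f'(x) = 2*(2*x*(x - 3) - 1)*exp(-x^2)

Solve f'(x) = 0:
  f'(x) = (4*x^2 - 12*x - 2)·exp(-x^2) and exp(-x^2) > 0 for every x, so f'(x) = 0 ⇔ 4*x^2 - 12*x - 2 = 0.
  Factor: 4*x^2 - 12*x - 2 = 2*(2*x^2 - 6*x - 1); 2*x^2 - 6*x - 1 = 0 has no rational roots; quadratic formula: x = (6 ± √44)/4.
  ⇒ x = 3/2 - sqrt(11)/2 ≈ -0.1583, 3/2 + sqrt(11)/2 ≈ 3.1583

f''(x) = 4*(2*x^2*(3 - x) + 3*x - 3)*exp(-x^2)
Second-derivative test at each critical point:
  f''(-0.1583) = -12.9381 < 0 → local maximum
  f''(3.1583) = 0.0006 > 0 → local minimum

Critical points: x = 3/2 - sqrt(11)/2 ≈ -0.1583 (local maximum); x = 3/2 + sqrt(11)/2 ≈ 3.1583 (local minimum)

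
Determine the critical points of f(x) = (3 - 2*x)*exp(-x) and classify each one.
f'(x) = (2*x - 5)*exp(-x)

Solve f'(x) = 0:
  f'(x) = (2*x - 5)·exp(-x) and exp(-x) > 0 for every x, so f'(x) = 0 ⇔ 2*x - 5 = 0.
  2*x - 5 = 0.
  ⇒ x = 5/2

f''(x) = (7 - 2*x)*exp(-x)
Second-derivative test at each critical point:
  f''(5/2) = 0.1642 > 0 → local minimum

Critical points: x = 5/2 (local minimum)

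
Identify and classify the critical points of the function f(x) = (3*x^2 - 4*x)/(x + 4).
f'(x) = (3*x^2 + 24*x - 16)/(x^2 + 8*x + 16)

Solve f'(x) = 0:
  f'(x) = (3*x^2 + 24*x - 16)/(x + 4)^2; the denominator is positive wherever f is defined, so f'(x) = 0 ⇔ 3*x^2 + 24*x - 16 = 0.
  3*x^2 + 24*x - 16 = 0 has no rational roots; quadratic formula: x = (-24 ± √768)/6.
  ⇒ x = -8*sqrt(3)/3 - 4 ≈ -8.6188, -4 + 8*sqrt(3)/3 ≈ 0.6188

f''(x) = 128/(x^3 + 12*x^2 + 48*x + 64)
Second-derivative test at each critical point:
  f''(-8.6188) = -1.2990 < 0 → local maximum
  f''(0.6188) = 1.2990 > 0 → local minimum

Critical points: x = -8*sqrt(3)/3 - 4 ≈ -8.6188 (local maximum); x = -4 + 8*sqrt(3)/3 ≈ 0.6188 (local minimum)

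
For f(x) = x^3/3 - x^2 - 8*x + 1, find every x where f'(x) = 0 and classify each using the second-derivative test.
f'(x) = x^2 - 2*x - 8

Solve f'(x) = 0:
  Factor: x^2 - 2*x - 8 = (x - 4)*(x + 2) = 0.
  ⇒ x = -2, 4

f''(x) = 2*x - 2
Second-derivative test at each critical point:
  f''(-2) = -6 < 0 → local maximum
  f''(4) = 6 > 0 → local minimum

Critical points: x = -2 (local maximum); x = 4 (local minimum)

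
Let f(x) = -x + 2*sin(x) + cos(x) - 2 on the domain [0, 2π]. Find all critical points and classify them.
f'(x) = -sin(x) + 2*cos(x) - 1

Solve f'(x) = 0 on [0, 2π]:
  f'(x) = 0 ⇔ -sin(x) + 2*cos(x) = 1. Write the left side as R·cos(x + φ) with R = √(2² + 1²) = sqrt(5), cos φ = 2*sqrt(5)/5, sin φ = sqrt(5)/5; then cos(x + φ) = sqrt(5)/5. Solve for x and keep the solutions lying in [0, 2π].
  ⇒ x = atan(3/4) ≈ 0.6435, 3*pi/2 ≈ 4.7124

f''(x) = -2*sin(x) - cos(x)
Second-derivative test at each critical point:
  f''(0.6435) = -2 < 0 → local maximum
  f''(4.7124) = 2 > 0 → local minimum

Critical points: x = atan(3/4) ≈ 0.6435 (local maximum); x = 3*pi/2 ≈ 4.7124 (local minimum)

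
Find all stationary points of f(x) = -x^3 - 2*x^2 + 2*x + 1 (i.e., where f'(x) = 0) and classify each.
f'(x) = -3*x^2 - 4*x + 2

Solve f'(x) = 0:
  3*x^2 + 4*x - 2 = 0 has no rational roots; quadratic formula: x = (-4 ± √40)/6.
  ⇒ x = -sqrt(10)/3 - 2/3 ≈ -1.7208, -2/3 + sqrt(10)/3 ≈ 0.3874

f''(x) = -6*x - 4
Second-derivative test at each critical point:
  f''(-1.7208) = 6.3246 > 0 → local minimum
  f''(0.3874) = -6.3246 < 0 → local maximum

Critical points: x = -sqrt(10)/3 - 2/3 ≈ -1.7208 (local minimum); x = -2/3 + sqrt(10)/3 ≈ 0.3874 (local maximum)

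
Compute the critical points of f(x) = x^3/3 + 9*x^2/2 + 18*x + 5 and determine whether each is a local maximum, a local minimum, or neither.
f'(x) = x^2 + 9*x + 18

Solve f'(x) = 0:
  Factor: x^2 + 9*x + 18 = (x + 3)*(x + 6) = 0.
  ⇒ x = -6, -3

f''(x) = 2*x + 9
Second-derivative test at each critical point:
  f''(-6) = -3 < 0 → local maximum
  f''(-3) = 3 > 0 → local minimum

Critical points: x = -6 (local maximum); x = -3 (local minimum)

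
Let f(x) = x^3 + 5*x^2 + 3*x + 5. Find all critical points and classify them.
f'(x) = 3*x^2 + 10*x + 3

Solve f'(x) = 0:
  Factor: 3*x^2 + 10*x + 3 = (x + 3)*(3*x + 1) = 0.
  ⇒ x = -3, -1/3

f''(x) = 6*x + 10
Second-derivative test at each critical point:
  f''(-3) = -8 < 0 → local maximum
  f''(-1/3) = 8 > 0 → local minimum

Critical points: x = -3 (local maximum); x = -1/3 (local minimum)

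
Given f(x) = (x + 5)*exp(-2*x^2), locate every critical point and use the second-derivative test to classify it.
f'(x) = (-4*x*(x + 5) + 1)*exp(-2*x^2)

Solve f'(x) = 0:
  f'(x) = (-4*x^2 - 20*x + 1)·exp(-2*x^2) and exp(-2*x^2) > 0 for every x, so f'(x) = 0 ⇔ -4*x^2 - 20*x + 1 = 0.
  4*x^2 + 20*x - 1 = 0 has no rational roots; quadratic formula: x = (-20 ± √416)/8.
  ⇒ x = -sqrt(26)/2 - 5/2 ≈ -5.0495, -5/2 + sqrt(26)/2 ≈ 0.0495

f''(x) = 4*(4*x^2*(x + 5) - 3*x - 5)*exp(-2*x^2)
Second-derivative test at each critical point:
  f''(-5.0495) = 1.454e-21 > 0 → local minimum
  f''(0.0495) = -20.2963 < 0 → local maximum

Critical points: x = -sqrt(26)/2 - 5/2 ≈ -5.0495 (local minimum); x = -5/2 + sqrt(26)/2 ≈ 0.0495 (local maximum)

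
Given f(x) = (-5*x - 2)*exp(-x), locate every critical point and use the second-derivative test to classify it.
f'(x) = (5*x - 3)*exp(-x)

Solve f'(x) = 0:
  f'(x) = (5*x - 3)·exp(-x) and exp(-x) > 0 for every x, so f'(x) = 0 ⇔ 5*x - 3 = 0.
  5*x - 3 = 0.
  ⇒ x = 3/5

f''(x) = (8 - 5*x)*exp(-x)
Second-derivative test at each critical point:
  f''(3/5) = 2.7441 > 0 → local minimum

Critical points: x = 3/5 (local minimum)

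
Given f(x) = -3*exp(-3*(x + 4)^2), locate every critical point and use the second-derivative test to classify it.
f'(x) = 18*(x + 4)*exp(-3*(x + 4)^2)

Solve f'(x) = 0:
  f'(x) = (18*x + 72)·exp(-3*(x + 4)^2) and exp(-3*(x + 4)^2) > 0 for every x, so f'(x) = 0 ⇔ 18*x + 72 = 0.
  Factor: 18*x + 72 = 18*(x + 4) = 0.
  ⇒ x = -4

f''(x) = 18*(1 - 6*(x + 4)^2)*exp(-3*(x + 4)^2)
Second-derivative test at each critical point:
  f''(-4) = 18 > 0 → local minimum

Critical points: x = -4 (local minimum)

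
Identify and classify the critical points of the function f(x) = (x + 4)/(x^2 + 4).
f'(x) = (x^2 - 2*x*(x + 4) + 4)/(x^2 + 4)^2

Solve f'(x) = 0:
  f'(x) = -(x^2 + 8*x - 4)/(x^2 + 4)^2; the denominator is positive wherever f is defined, so f'(x) = 0 ⇔ -x^2 - 8*x + 4 = 0.
  x^2 + 8*x - 4 = 0 has no rational roots; quadratic formula: x = (-8 ± √80)/2.
  ⇒ x = -2*sqrt(5) - 4 ≈ -8.4721, -4 + 2*sqrt(5) ≈ 0.4721

f''(x) = 2*(4*x^2*(x + 4) - (3*x + 4)*(x^2 + 4))/(x^2 + 4)^3
Second-derivative test at each critical point:
  f''(-8.4721) = 0.0016 > 0 → local minimum
  f''(0.4721) = -0.5016 < 0 → local maximum

Critical points: x = -2*sqrt(5) - 4 ≈ -8.4721 (local minimum); x = -4 + 2*sqrt(5) ≈ 0.4721 (local maximum)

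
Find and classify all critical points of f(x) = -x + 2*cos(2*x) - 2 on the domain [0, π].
f'(x) = -4*sin(2*x) - 1

Solve f'(x) = 0 on [0, π]:
  f'(x) = 0 ⇔ sin(2*x) = -1/4, i.e. 2*x = arcsin(-1/4) + 2nπ or 2*x = π − arcsin(-1/4) + 2nπ; keep the solutions lying in [0, π].
  ⇒ x = asin(1/4)/2 + pi/2 ≈ 1.6971, pi - asin(1/4)/2 ≈ 3.0153

f''(x) = -8*cos(2*x)
Second-derivative test at each critical point:
  f''(1.6971) = 7.7460 > 0 → local minimum
  f''(3.0153) = -7.7460 < 0 → local maximum

Critical points: x = asin(1/4)/2 + pi/2 ≈ 1.6971 (local minimum); x = pi - asin(1/4)/2 ≈ 3.0153 (local maximum)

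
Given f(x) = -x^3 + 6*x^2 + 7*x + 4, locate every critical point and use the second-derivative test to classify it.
f'(x) = -3*x^2 + 12*x + 7

Solve f'(x) = 0:
  3*x^2 - 12*x - 7 = 0 has no rational roots; quadratic formula: x = (12 ± √228)/6.
  ⇒ x = 2 - sqrt(57)/3 ≈ -0.5166, 2 + sqrt(57)/3 ≈ 4.5166

f''(x) = 12 - 6*x
Second-derivative test at each critical point:
  f''(-0.5166) = 15.0997 > 0 → local minimum
  f''(4.5166) = -15.0997 < 0 → local maximum

Critical points: x = 2 - sqrt(57)/3 ≈ -0.5166 (local minimum); x = 2 + sqrt(57)/3 ≈ 4.5166 (local maximum)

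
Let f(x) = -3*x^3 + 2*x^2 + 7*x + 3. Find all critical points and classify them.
f'(x) = -9*x^2 + 4*x + 7

Solve f'(x) = 0:
  9*x^2 - 4*x - 7 = 0 has no rational roots; quadratic formula: x = (4 ± √268)/18.
  ⇒ x = 2/9 - sqrt(67)/9 ≈ -0.6873, 2/9 + sqrt(67)/9 ≈ 1.1317

f''(x) = 4 - 18*x
Second-derivative test at each critical point:
  f''(-0.6873) = 16.3707 > 0 → local minimum
  f''(1.1317) = -16.3707 < 0 → local maximum

Critical points: x = 2/9 - sqrt(67)/9 ≈ -0.6873 (local minimum); x = 2/9 + sqrt(67)/9 ≈ 1.1317 (local maximum)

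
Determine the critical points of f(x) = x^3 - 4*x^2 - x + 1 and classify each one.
f'(x) = 3*x^2 - 8*x - 1

Solve f'(x) = 0:
  3*x^2 - 8*x - 1 = 0 has no rational roots; quadratic formula: x = (8 ± √76)/6.
  ⇒ x = 4/3 - sqrt(19)/3 ≈ -0.1196, 4/3 + sqrt(19)/3 ≈ 2.7863

f''(x) = 6*x - 8
Second-derivative test at each critical point:
  f''(-0.1196) = -8.7178 < 0 → local maximum
  f''(2.7863) = 8.7178 > 0 → local minimum

Critical points: x = 4/3 - sqrt(19)/3 ≈ -0.1196 (local maximum); x = 4/3 + sqrt(19)/3 ≈ 2.7863 (local minimum)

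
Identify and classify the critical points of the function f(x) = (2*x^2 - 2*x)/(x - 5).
f'(x) = 2*(x^2 - 10*x + 5)/(x^2 - 10*x + 25)

Solve f'(x) = 0:
  f'(x) = 2*(x^2 - 10*x + 5)/(x - 5)^2; the denominator is positive wherever f is defined, so f'(x) = 0 ⇔ 2*x^2 - 20*x + 10 = 0.
  Factor: 2*x^2 - 20*x + 10 = 2*(x^2 - 10*x + 5); x^2 - 10*x + 5 = 0 has no rational roots; quadratic formula: x = (10 ± √80)/2.
  ⇒ x = 5 - 2*sqrt(5) ≈ 0.5279, 2*sqrt(5) + 5 ≈ 9.4721

f''(x) = 80/(x^3 - 15*x^2 + 75*x - 125)
Second-derivative test at each critical point:
  f''(0.5279) = -0.8944 < 0 → local maximum
  f''(9.4721) = 0.8944 > 0 → local minimum

Critical points: x = 5 - 2*sqrt(5) ≈ 0.5279 (local maximum); x = 2*sqrt(5) + 5 ≈ 9.4721 (local minimum)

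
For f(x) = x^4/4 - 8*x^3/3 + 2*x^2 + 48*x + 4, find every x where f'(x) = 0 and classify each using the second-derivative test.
f'(x) = x^3 - 8*x^2 + 4*x + 48

Solve f'(x) = 0:
  Factor: x^3 - 8*x^2 + 4*x + 48 = (x - 6)*(x - 4)*(x + 2) = 0.
  ⇒ x = -2, 4, 6

f''(x) = 3*x^2 - 16*x + 4
Second-derivative test at each critical point:
  f''(-2) = 48 > 0 → local minimum
  f''(4) = -12 < 0 → local maximum
  f''(6) = 16 > 0 → local minimum

Critical points: x = -2 (local minimum); x = 4 (local maximum); x = 6 (local minimum)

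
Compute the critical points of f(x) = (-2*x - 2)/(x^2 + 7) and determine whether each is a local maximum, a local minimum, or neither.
f'(x) = 2*(-x^2 + 2*x*(x + 1) - 7)/(x^2 + 7)^2

Solve f'(x) = 0:
  f'(x) = 2*(x^2 + 2*x - 7)/(x^2 + 7)^2; the denominator is positive wherever f is defined, so f'(x) = 0 ⇔ 2*x^2 + 4*x - 14 = 0.
  Factor: 2*x^2 + 4*x - 14 = 2*(x^2 + 2*x - 7); x^2 + 2*x - 7 = 0 has no rational roots; quadratic formula: x = (-2 ± √32)/2.
  ⇒ x = -2*sqrt(2) - 1 ≈ -3.8284, -1 + 2*sqrt(2) ≈ 1.8284

f''(x) = 4*(-4*x^2*(x + 1) + (3*x + 1)*(x^2 + 7))/(x^2 + 7)^3
Second-derivative test at each critical point:
  f''(-3.8284) = -0.0241 < 0 → local maximum
  f''(1.8284) = 0.1058 > 0 → local minimum

Critical points: x = -2*sqrt(2) - 1 ≈ -3.8284 (local maximum); x = -1 + 2*sqrt(2) ≈ 1.8284 (local minimum)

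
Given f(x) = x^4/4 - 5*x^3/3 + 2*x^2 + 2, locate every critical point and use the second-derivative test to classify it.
f'(x) = x*(x^2 - 5*x + 4)

Solve f'(x) = 0:
  Factor: x^3 - 5*x^2 + 4*x = x*(x - 4)*(x - 1) = 0.
  ⇒ x = 0, 1, 4

f''(x) = 3*x^2 - 10*x + 4
Second-derivative test at each critical point:
  f''(0) = 4 > 0 → local minimum
  f''(1) = -3 < 0 → local maximum
  f''(4) = 12 > 0 → local minimum

Critical points: x = 0 (local minimum); x = 1 (local maximum); x = 4 (local minimum)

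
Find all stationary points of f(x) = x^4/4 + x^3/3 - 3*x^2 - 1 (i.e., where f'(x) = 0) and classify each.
f'(x) = x*(x^2 + x - 6)

Solve f'(x) = 0:
  Factor: x^3 + x^2 - 6*x = x*(x - 2)*(x + 3) = 0.
  ⇒ x = -3, 0, 2

f''(x) = 3*x^2 + 2*x - 6
Second-derivative test at each critical point:
  f''(-3) = 15 > 0 → local minimum
  f''(0) = -6 < 0 → local maximum
  f''(2) = 10 > 0 → local minimum

Critical points: x = -3 (local minimum); x = 0 (local maximum); x = 2 (local minimum)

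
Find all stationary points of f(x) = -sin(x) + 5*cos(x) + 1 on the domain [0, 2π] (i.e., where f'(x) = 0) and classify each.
f'(x) = -5*sin(x) - cos(x)

Solve f'(x) = 0 on [0, 2π]:
  f'(x) = 0 ⇔ -cos(x) = 5*sin(x) ⇔ tan(x) = -1/5, i.e. x = arctan(-1/5) + nπ; keep the solutions lying in [0, 2π].
  ⇒ x = pi - atan(1/5) ≈ 2.9442, -atan(1/5) + 2*pi ≈ 6.0858

f''(x) = sin(x) - 5*cos(x)
Second-derivative test at each critical point:
  f''(2.9442) = 5.0990 > 0 → local minimum
  f''(6.0858) = -5.0990 < 0 → local maximum

Critical points: x = pi - atan(1/5) ≈ 2.9442 (local minimum); x = -atan(1/5) + 2*pi ≈ 6.0858 (local maximum)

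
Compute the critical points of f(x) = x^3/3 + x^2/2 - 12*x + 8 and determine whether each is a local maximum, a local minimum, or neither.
f'(x) = x^2 + x - 12

Solve f'(x) = 0:
  Factor: x^2 + x - 12 = (x - 3)*(x + 4) = 0.
  ⇒ x = -4, 3

f''(x) = 2*x + 1
Second-derivative test at each critical point:
  f''(-4) = -7 < 0 → local maximum
  f''(3) = 7 > 0 → local minimum

Critical points: x = -4 (local maximum); x = 3 (local minimum)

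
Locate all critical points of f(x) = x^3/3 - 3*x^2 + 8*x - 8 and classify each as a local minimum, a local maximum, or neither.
f'(x) = x^2 - 6*x + 8

Solve f'(x) = 0:
  Factor: x^2 - 6*x + 8 = (x - 4)*(x - 2) = 0.
  ⇒ x = 2, 4

f''(x) = 2*x - 6
Second-derivative test at each critical point:
  f''(2) = -2 < 0 → local maximum
  f''(4) = 2 > 0 → local minimum

Critical points: x = 2 (local maximum); x = 4 (local minimum)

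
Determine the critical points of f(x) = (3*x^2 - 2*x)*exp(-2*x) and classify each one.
f'(x) = 2*(-3*x^2 + 5*x - 1)*exp(-2*x)

Solve f'(x) = 0:
  f'(x) = (-6*x^2 + 10*x - 2)·exp(-2*x) and exp(-2*x) > 0 for every x, so f'(x) = 0 ⇔ -6*x^2 + 10*x - 2 = 0.
  Factor: -6*x^2 + 10*x - 2 = -2*(3*x^2 - 5*x + 1); 3*x^2 - 5*x + 1 = 0 has no rational roots; quadratic formula: x = (5 ± √13)/6.
  ⇒ x = 5/6 - sqrt(13)/6 ≈ 0.2324, sqrt(13)/6 + 5/6 ≈ 1.4343

f''(x) = 2*(6*x^2 - 16*x + 7)*exp(-2*x)
Second-derivative test at each critical point:
  f''(0.2324) = 4.5304 > 0 → local minimum
  f''(1.4343) = -0.4095 < 0 → local maximum

Critical points: x = 5/6 - sqrt(13)/6 ≈ 0.2324 (local minimum); x = sqrt(13)/6 + 5/6 ≈ 1.4343 (local maximum)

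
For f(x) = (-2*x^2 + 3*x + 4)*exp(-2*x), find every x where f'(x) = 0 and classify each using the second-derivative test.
f'(x) = (4*x^2 - 10*x - 5)*exp(-2*x)

Solve f'(x) = 0:
  f'(x) = (4*x^2 - 10*x - 5)·exp(-2*x) and exp(-2*x) > 0 for every x, so f'(x) = 0 ⇔ 4*x^2 - 10*x - 5 = 0.
  4*x^2 - 10*x - 5 = 0 has no rational roots; quadratic formula: x = (10 ± √180)/8.
  ⇒ x = 5/4 - 3*sqrt(5)/4 ≈ -0.4271, 5/4 + 3*sqrt(5)/4 ≈ 2.9271

f''(x) = 4*x*(7 - 2*x)*exp(-2*x)
Second-derivative test at each critical point:
  f''(-0.4271) = -31.5187 < 0 → local maximum
  f''(2.9271) = 0.0385 > 0 → local minimum

Critical points: x = 5/4 - 3*sqrt(5)/4 ≈ -0.4271 (local maximum); x = 5/4 + 3*sqrt(5)/4 ≈ 2.9271 (local minimum)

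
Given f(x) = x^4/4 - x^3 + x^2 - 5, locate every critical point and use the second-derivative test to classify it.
f'(x) = x*(x^2 - 3*x + 2)

Solve f'(x) = 0:
  Factor: x^3 - 3*x^2 + 2*x = x*(x - 2)*(x - 1) = 0.
  ⇒ x = 0, 1, 2

f''(x) = 3*x^2 - 6*x + 2
Second-derivative test at each critical point:
  f''(0) = 2 > 0 → local minimum
  f''(1) = -1 < 0 → local maximum
  f''(2) = 2 > 0 → local minimum

Critical points: x = 0 (local minimum); x = 1 (local maximum); x = 2 (local minimum)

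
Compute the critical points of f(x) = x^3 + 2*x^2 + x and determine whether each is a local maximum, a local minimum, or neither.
f'(x) = 3*x^2 + 4*x + 1

Solve f'(x) = 0:
  Factor: 3*x^2 + 4*x + 1 = (x + 1)*(3*x + 1) = 0.
  ⇒ x = -1, -1/3

f''(x) = 6*x + 4
Second-derivative test at each critical point:
  f''(-1) = -2 < 0 → local maximum
  f''(-1/3) = 2 > 0 → local minimum

Critical points: x = -1 (local maximum); x = -1/3 (local minimum)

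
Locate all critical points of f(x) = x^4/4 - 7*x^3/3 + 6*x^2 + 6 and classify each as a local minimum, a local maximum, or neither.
f'(x) = x*(x^2 - 7*x + 12)

Solve f'(x) = 0:
  Factor: x^3 - 7*x^2 + 12*x = x*(x - 4)*(x - 3) = 0.
  ⇒ x = 0, 3, 4

f''(x) = 3*x^2 - 14*x + 12
Second-derivative test at each critical point:
  f''(0) = 12 > 0 → local minimum
  f''(3) = -3 < 0 → local maximum
  f''(4) = 4 > 0 → local minimum

Critical points: x = 0 (local minimum); x = 3 (local maximum); x = 4 (local minimum)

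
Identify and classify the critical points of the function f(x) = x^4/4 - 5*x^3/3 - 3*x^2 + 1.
f'(x) = x*(x^2 - 5*x - 6)

Solve f'(x) = 0:
  Factor: x^3 - 5*x^2 - 6*x = x*(x - 6)*(x + 1) = 0.
  ⇒ x = -1, 0, 6

f''(x) = 3*x^2 - 10*x - 6
Second-derivative test at each critical point:
  f''(-1) = 7 > 0 → local minimum
  f''(0) = -6 < 0 → local maximum
  f''(6) = 42 > 0 → local minimum

Critical points: x = -1 (local minimum); x = 0 (local maximum); x = 6 (local minimum)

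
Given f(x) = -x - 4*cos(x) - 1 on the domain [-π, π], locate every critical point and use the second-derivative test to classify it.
f'(x) = 4*sin(x) - 1

Solve f'(x) = 0 on [-π, π]:
  f'(x) = 0 ⇔ sin(x) = 1/4, i.e. x = arcsin(1/4) + 2nπ or x = π − arcsin(1/4) + 2nπ; keep the solutions lying in [-π, π].
  ⇒ x = asin(1/4) ≈ 0.2527, pi - asin(1/4) ≈ 2.8889

f''(x) = 4*cos(x)
Second-derivative test at each critical point:
  f''(0.2527) = 3.8730 > 0 → local minimum
  f''(2.8889) = -3.8730 < 0 → local maximum

Critical points: x = asin(1/4) ≈ 0.2527 (local minimum); x = pi - asin(1/4) ≈ 2.8889 (local maximum)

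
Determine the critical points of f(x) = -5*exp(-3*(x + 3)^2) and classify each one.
f'(x) = 30*(x + 3)*exp(-3*(x + 3)^2)

Solve f'(x) = 0:
  f'(x) = (30*x + 90)·exp(-3*(x + 3)^2) and exp(-3*(x + 3)^2) > 0 for every x, so f'(x) = 0 ⇔ 30*x + 90 = 0.
  Factor: 30*x + 90 = 30*(x + 3) = 0.
  ⇒ x = -3

f''(x) = 30*(1 - 6*(x + 3)^2)*exp(-3*(x + 3)^2)
Second-derivative test at each critical point:
  f''(-3) = 30 > 0 → local minimum

Critical points: x = -3 (local minimum)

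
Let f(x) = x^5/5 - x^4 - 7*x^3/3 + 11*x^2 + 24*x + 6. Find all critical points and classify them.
f'(x) = x^4 - 4*x^3 - 7*x^2 + 22*x + 24

Solve f'(x) = 0:
  Factor: x^4 - 4*x^3 - 7*x^2 + 22*x + 24 = (x - 4)*(x - 3)*(x + 1)*(x + 2) = 0.
  ⇒ x = -2, -1, 3, 4

f''(x) = 4*x^3 - 12*x^2 - 14*x + 22
Second-derivative test at each critical point:
  f''(-2) = -30 < 0 → local maximum
  f''(-1) = 20 > 0 → local minimum
  f''(3) = -20 < 0 → local maximum
  f''(4) = 30 > 0 → local minimum

Critical points: x = -2 (local maximum); x = -1 (local minimum); x = 3 (local maximum); x = 4 (local minimum)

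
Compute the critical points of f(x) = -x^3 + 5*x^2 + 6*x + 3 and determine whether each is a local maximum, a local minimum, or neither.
f'(x) = -3*x^2 + 10*x + 6

Solve f'(x) = 0:
  3*x^2 - 10*x - 6 = 0 has no rational roots; quadratic formula: x = (10 ± √172)/6.
  ⇒ x = 5/3 - sqrt(43)/3 ≈ -0.5191, 5/3 + sqrt(43)/3 ≈ 3.8525

f''(x) = 10 - 6*x
Second-derivative test at each critical point:
  f''(-0.5191) = 13.1149 > 0 → local minimum
  f''(3.8525) = -13.1149 < 0 → local maximum

Critical points: x = 5/3 - sqrt(43)/3 ≈ -0.5191 (local minimum); x = 5/3 + sqrt(43)/3 ≈ 3.8525 (local maximum)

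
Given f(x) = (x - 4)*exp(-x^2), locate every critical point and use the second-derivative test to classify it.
f'(x) = (-2*x*(x - 4) + 1)*exp(-x^2)

Solve f'(x) = 0:
  f'(x) = (-2*x^2 + 8*x + 1)·exp(-x^2) and exp(-x^2) > 0 for every x, so f'(x) = 0 ⇔ -2*x^2 + 8*x + 1 = 0.
  2*x^2 - 8*x - 1 = 0 has no rational roots; quadratic formula: x = (8 ± √72)/4.
  ⇒ x = 2 - 3*sqrt(2)/2 ≈ -0.1213, 2 + 3*sqrt(2)/2 ≈ 4.1213

f''(x) = 2*(2*x^2*(x - 4) - 3*x + 4)*exp(-x^2)
Second-derivative test at each critical point:
  f''(-0.1213) = 8.3613 > 0 → local minimum
  f''(4.1213) = -3.565e-07 < 0 → local maximum

Critical points: x = 2 - 3*sqrt(2)/2 ≈ -0.1213 (local minimum); x = 2 + 3*sqrt(2)/2 ≈ 4.1213 (local maximum)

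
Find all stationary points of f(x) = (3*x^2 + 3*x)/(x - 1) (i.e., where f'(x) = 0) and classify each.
f'(x) = 3*(x^2 - 2*x - 1)/(x^2 - 2*x + 1)

Solve f'(x) = 0:
  f'(x) = 3*(x^2 - 2*x - 1)/(x - 1)^2; the denominator is positive wherever f is defined, so f'(x) = 0 ⇔ 3*x^2 - 6*x - 3 = 0.
  Factor: 3*x^2 - 6*x - 3 = 3*(x^2 - 2*x - 1); x^2 - 2*x - 1 = 0 has no rational roots; quadratic formula: x = (2 ± √8)/2.
  ⇒ x = 1 - sqrt(2) ≈ -0.4142, 1 + sqrt(2) ≈ 2.4142

f''(x) = 12/(x^3 - 3*x^2 + 3*x - 1)
Second-derivative test at each critical point:
  f''(-0.4142) = -4.2426 < 0 → local maximum
  f''(2.4142) = 4.2426 > 0 → local minimum

Critical points: x = 1 - sqrt(2) ≈ -0.4142 (local maximum); x = 1 + sqrt(2) ≈ 2.4142 (local minimum)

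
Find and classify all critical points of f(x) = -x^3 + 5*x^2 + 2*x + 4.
f'(x) = -3*x^2 + 10*x + 2

Solve f'(x) = 0:
  3*x^2 - 10*x - 2 = 0 has no rational roots; quadratic formula: x = (10 ± √124)/6.
  ⇒ x = 5/3 - sqrt(31)/3 ≈ -0.1893, 5/3 + sqrt(31)/3 ≈ 3.5226

f''(x) = 10 - 6*x
Second-derivative test at each critical point:
  f''(-0.1893) = 11.1355 > 0 → local minimum
  f''(3.5226) = -11.1355 < 0 → local maximum

Critical points: x = 5/3 - sqrt(31)/3 ≈ -0.1893 (local minimum); x = 5/3 + sqrt(31)/3 ≈ 3.5226 (local maximum)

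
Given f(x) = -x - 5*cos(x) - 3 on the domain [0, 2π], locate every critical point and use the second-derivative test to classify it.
f'(x) = 5*sin(x) - 1

Solve f'(x) = 0 on [0, 2π]:
  f'(x) = 0 ⇔ sin(x) = 1/5, i.e. x = arcsin(1/5) + 2nπ or x = π − arcsin(1/5) + 2nπ; keep the solutions lying in [0, 2π].
  ⇒ x = asin(1/5) ≈ 0.2014, pi - asin(1/5) ≈ 2.9402

f''(x) = 5*cos(x)
Second-derivative test at each critical point:
  f''(0.2014) = 4.8990 > 0 → local minimum
  f''(2.9402) = -4.8990 < 0 → local maximum

Critical points: x = asin(1/5) ≈ 0.2014 (local minimum); x = pi - asin(1/5) ≈ 2.9402 (local maximum)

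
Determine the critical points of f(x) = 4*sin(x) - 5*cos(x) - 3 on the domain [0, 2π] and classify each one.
f'(x) = 5*sin(x) + 4*cos(x)

Solve f'(x) = 0 on [0, 2π]:
  f'(x) = 0 ⇔ 4*cos(x) = -5*sin(x) ⇔ tan(x) = -4/5, i.e. x = arctan(-4/5) + nπ; keep the solutions lying in [0, 2π].
  ⇒ x = pi - atan(4/5) ≈ 2.4669, -atan(4/5) + 2*pi ≈ 5.6084

f''(x) = -4*sin(x) + 5*cos(x)
Second-derivative test at each critical point:
  f''(2.4669) = -6.4031 < 0 → local maximum
  f''(5.6084) = 6.4031 > 0 → local minimum

Critical points: x = pi - atan(4/5) ≈ 2.4669 (local maximum); x = -atan(4/5) + 2*pi ≈ 5.6084 (local minimum)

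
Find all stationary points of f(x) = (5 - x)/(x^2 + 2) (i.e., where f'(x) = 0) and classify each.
f'(x) = (-x^2 + 2*x*(x - 5) - 2)/(x^2 + 2)^2

Solve f'(x) = 0:
  f'(x) = (x^2 - 10*x - 2)/(x^2 + 2)^2; the denominator is positive wherever f is defined, so f'(x) = 0 ⇔ x^2 - 10*x - 2 = 0.
  x^2 - 10*x - 2 = 0 has no rational roots; quadratic formula: x = (10 ± √108)/2.
  ⇒ x = 5 - 3*sqrt(3) ≈ -0.1962, 5 + 3*sqrt(3) ≈ 10.1962

f''(x) = 2*(4*x^2*(5 - x) + (3*x - 5)*(x^2 + 2))/(x^2 + 2)^3
Second-derivative test at each critical point:
  f''(-0.1962) = -2.5009 < 0 → local maximum
  f''(10.1962) = 0.0009 > 0 → local minimum

Critical points: x = 5 - 3*sqrt(3) ≈ -0.1962 (local maximum); x = 5 + 3*sqrt(3) ≈ 10.1962 (local minimum)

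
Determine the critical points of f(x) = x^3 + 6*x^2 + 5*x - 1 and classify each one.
f'(x) = 3*x^2 + 12*x + 5

Solve f'(x) = 0:
  3*x^2 + 12*x + 5 = 0 has no rational roots; quadratic formula: x = (-12 ± √84)/6.
  ⇒ x = -2 - sqrt(21)/3 ≈ -3.5275, -2 + sqrt(21)/3 ≈ -0.4725

f''(x) = 6*x + 12
Second-derivative test at each critical point:
  f''(-3.5275) = -9.1652 < 0 → local maximum
  f''(-0.4725) = 9.1652 > 0 → local minimum

Critical points: x = -2 - sqrt(21)/3 ≈ -3.5275 (local maximum); x = -2 + sqrt(21)/3 ≈ -0.4725 (local minimum)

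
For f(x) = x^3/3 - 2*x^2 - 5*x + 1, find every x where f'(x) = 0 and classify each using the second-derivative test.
f'(x) = x^2 - 4*x - 5

Solve f'(x) = 0:
  Factor: x^2 - 4*x - 5 = (x - 5)*(x + 1) = 0.
  ⇒ x = -1, 5

f''(x) = 2*x - 4
Second-derivative test at each critical point:
  f''(-1) = -6 < 0 → local maximum
  f''(5) = 6 > 0 → local minimum

Critical points: x = -1 (local maximum); x = 5 (local minimum)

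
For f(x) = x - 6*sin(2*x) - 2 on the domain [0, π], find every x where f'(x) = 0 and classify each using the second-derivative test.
f'(x) = 1 - 12*cos(2*x)

Solve f'(x) = 0 on [0, π]:
  f'(x) = 0 ⇔ cos(2*x) = 1/12, i.e. 2*x = ±arccos(1/12) + 2nπ; keep the solutions lying in [0, π].
  ⇒ x = acos(1/12)/2 ≈ 0.7437, pi - acos(1/12)/2 ≈ 2.3979

f''(x) = 24*sin(2*x)
Second-derivative test at each critical point:
  f''(0.7437) = 23.9165 > 0 → local minimum
  f''(2.3979) = -23.9165 < 0 → local maximum

Critical points: x = acos(1/12)/2 ≈ 0.7437 (local minimum); x = pi - acos(1/12)/2 ≈ 2.3979 (local maximum)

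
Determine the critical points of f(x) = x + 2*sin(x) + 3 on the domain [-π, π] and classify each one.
f'(x) = 2*cos(x) + 1

Solve f'(x) = 0 on [-π, π]:
  f'(x) = 0 ⇔ cos(x) = -1/2, i.e. x = ±arccos(-1/2) + 2nπ; keep the solutions lying in [-π, π].
  ⇒ x = -2*pi/3 ≈ -2.0944, 2*pi/3 ≈ 2.0944

f''(x) = -2*sin(x)
Second-derivative test at each critical point:
  f''(-2.0944) = 1.7321 > 0 → local minimum
  f''(2.0944) = -1.7321 < 0 → local maximum

Critical points: x = -2*pi/3 ≈ -2.0944 (local minimum); x = 2*pi/3 ≈ 2.0944 (local maximum)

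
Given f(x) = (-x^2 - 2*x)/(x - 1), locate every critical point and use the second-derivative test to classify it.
f'(x) = (-x^2 + 2*x + 2)/(x^2 - 2*x + 1)

Solve f'(x) = 0:
  f'(x) = -(x^2 - 2*x - 2)/(x - 1)^2; the denominator is positive wherever f is defined, so f'(x) = 0 ⇔ -x^2 + 2*x + 2 = 0.
  x^2 - 2*x - 2 = 0 has no rational roots; quadratic formula: x = (2 ± √12)/2.
  ⇒ x = 1 - sqrt(3) ≈ -0.7321, 1 + sqrt(3) ≈ 2.7321

f''(x) = -6/(x^3 - 3*x^2 + 3*x - 1)
Second-derivative test at each critical point:
  f''(-0.7321) = 1.1547 > 0 → local minimum
  f''(2.7321) = -1.1547 < 0 → local maximum

Critical points: x = 1 - sqrt(3) ≈ -0.7321 (local minimum); x = 1 + sqrt(3) ≈ 2.7321 (local maximum)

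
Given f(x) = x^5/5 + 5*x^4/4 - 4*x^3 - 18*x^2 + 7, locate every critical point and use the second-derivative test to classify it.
f'(x) = x*(x^3 + 5*x^2 - 12*x - 36)

Solve f'(x) = 0:
  Factor: x^4 + 5*x^3 - 12*x^2 - 36*x = x*(x - 3)*(x + 2)*(x + 6) = 0.
  ⇒ x = -6, -2, 0, 3

f''(x) = 4*x^3 + 15*x^2 - 24*x - 36
Second-derivative test at each critical point:
  f''(-6) = -216 < 0 → local maximum
  f''(-2) = 40 > 0 → local minimum
  f''(0) = -36 < 0 → local maximum
  f''(3) = 135 > 0 → local minimum

Critical points: x = -6 (local maximum); x = -2 (local minimum); x = 0 (local maximum); x = 3 (local minimum)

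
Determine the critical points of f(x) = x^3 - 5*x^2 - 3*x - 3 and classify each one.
f'(x) = 3*x^2 - 10*x - 3

Solve f'(x) = 0:
  3*x^2 - 10*x - 3 = 0 has no rational roots; quadratic formula: x = (10 ± √136)/6.
  ⇒ x = 5/3 - sqrt(34)/3 ≈ -0.2770, 5/3 + sqrt(34)/3 ≈ 3.6103

f''(x) = 6*x - 10
Second-derivative test at each critical point:
  f''(-0.2770) = -11.6619 < 0 → local maximum
  f''(3.6103) = 11.6619 > 0 → local minimum

Critical points: x = 5/3 - sqrt(34)/3 ≈ -0.2770 (local maximum); x = 5/3 + sqrt(34)/3 ≈ 3.6103 (local minimum)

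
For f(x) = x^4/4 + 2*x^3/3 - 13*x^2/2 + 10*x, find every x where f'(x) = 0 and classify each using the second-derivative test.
f'(x) = x^3 + 2*x^2 - 13*x + 10

Solve f'(x) = 0:
  Factor: x^3 + 2*x^2 - 13*x + 10 = (x - 2)*(x - 1)*(x + 5) = 0.
  ⇒ x = -5, 1, 2

f''(x) = 3*x^2 + 4*x - 13
Second-derivative test at each critical point:
  f''(-5) = 42 > 0 → local minimum
  f''(1) = -6 < 0 → local maximum
  f''(2) = 7 > 0 → local minimum

Critical points: x = -5 (local minimum); x = 1 (local maximum); x = 2 (local minimum)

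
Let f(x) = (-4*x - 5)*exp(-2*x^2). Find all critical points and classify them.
f'(x) = 4*(x*(4*x + 5) - 1)*exp(-2*x^2)

Solve f'(x) = 0:
  f'(x) = (16*x^2 + 20*x - 4)·exp(-2*x^2) and exp(-2*x^2) > 0 for every x, so f'(x) = 0 ⇔ 16*x^2 + 20*x - 4 = 0.
  Factor: 16*x^2 + 20*x - 4 = 4*(4*x^2 + 5*x - 1); 4*x^2 + 5*x - 1 = 0 has no rational roots; quadratic formula: x = (-5 ± √41)/8.
  ⇒ x = -sqrt(41)/8 - 5/8 ≈ -1.4254, -5/8 + sqrt(41)/8 ≈ 0.1754

f''(x) = 4*(-16*x^3 - 20*x^2 + 12*x + 5)*exp(-2*x^2)
Second-derivative test at each critical point:
  f''(-1.4254) = -0.4403 < 0 → local maximum
  f''(0.1754) = 24.0842 > 0 → local minimum

Critical points: x = -sqrt(41)/8 - 5/8 ≈ -1.4254 (local maximum); x = -5/8 + sqrt(41)/8 ≈ 0.1754 (local minimum)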